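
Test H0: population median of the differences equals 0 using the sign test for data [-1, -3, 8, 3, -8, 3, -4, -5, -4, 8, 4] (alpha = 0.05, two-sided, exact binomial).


Step 1: Discard zero differences. Original n = 11; n_eff = number of nonzero differences = 11.
Nonzero differences (with sign): -1, -3, +8, +3, -8, +3, -4, -5, -4, +8, +4
Step 2: Count signs: positive = 5, negative = 6.
Step 3: Under H0: P(positive) = 0.5, so the number of positives S ~ Bin(11, 0.5).
Step 4: Two-sided exact p-value = sum of Bin(11,0.5) probabilities at or below the observed probability = 1.000000.
Step 5: alpha = 0.05. fail to reject H0.

n_eff = 11, pos = 5, neg = 6, p = 1.000000, fail to reject H0.


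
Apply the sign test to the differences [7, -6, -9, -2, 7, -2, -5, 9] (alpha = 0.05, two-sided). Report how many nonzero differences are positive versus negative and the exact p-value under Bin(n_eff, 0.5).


Step 1: Discard zero differences. Original n = 8; n_eff = number of nonzero differences = 8.
Nonzero differences (with sign): +7, -6, -9, -2, +7, -2, -5, +9
Step 2: Count signs: positive = 3, negative = 5.
Step 3: Under H0: P(positive) = 0.5, so the number of positives S ~ Bin(8, 0.5).
Step 4: Two-sided exact p-value = sum of Bin(8,0.5) probabilities at or below the observed probability = 0.726562.
Step 5: alpha = 0.05. fail to reject H0.

n_eff = 8, pos = 3, neg = 5, p = 0.726562, fail to reject H0.


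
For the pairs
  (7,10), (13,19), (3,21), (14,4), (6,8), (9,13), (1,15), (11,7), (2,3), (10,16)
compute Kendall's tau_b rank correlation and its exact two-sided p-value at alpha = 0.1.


Step 1: Enumerate the 45 unordered pairs (i,j) with i<j and classify each by sign(x_j-x_i) * sign(y_j-y_i).
  (1,2):dx=+6,dy=+9->C; (1,3):dx=-4,dy=+11->D; (1,4):dx=+7,dy=-6->D; (1,5):dx=-1,dy=-2->C
  (1,6):dx=+2,dy=+3->C; (1,7):dx=-6,dy=+5->D; (1,8):dx=+4,dy=-3->D; (1,9):dx=-5,dy=-7->C
  (1,10):dx=+3,dy=+6->C; (2,3):dx=-10,dy=+2->D; (2,4):dx=+1,dy=-15->D; (2,5):dx=-7,dy=-11->C
  (2,6):dx=-4,dy=-6->C; (2,7):dx=-12,dy=-4->C; (2,8):dx=-2,dy=-12->C; (2,9):dx=-11,dy=-16->C
  (2,10):dx=-3,dy=-3->C; (3,4):dx=+11,dy=-17->D; (3,5):dx=+3,dy=-13->D; (3,6):dx=+6,dy=-8->D
  (3,7):dx=-2,dy=-6->C; (3,8):dx=+8,dy=-14->D; (3,9):dx=-1,dy=-18->C; (3,10):dx=+7,dy=-5->D
  (4,5):dx=-8,dy=+4->D; (4,6):dx=-5,dy=+9->D; (4,7):dx=-13,dy=+11->D; (4,8):dx=-3,dy=+3->D
  (4,9):dx=-12,dy=-1->C; (4,10):dx=-4,dy=+12->D; (5,6):dx=+3,dy=+5->C; (5,7):dx=-5,dy=+7->D
  (5,8):dx=+5,dy=-1->D; (5,9):dx=-4,dy=-5->C; (5,10):dx=+4,dy=+8->C; (6,7):dx=-8,dy=+2->D
  (6,8):dx=+2,dy=-6->D; (6,9):dx=-7,dy=-10->C; (6,10):dx=+1,dy=+3->C; (7,8):dx=+10,dy=-8->D
  (7,9):dx=+1,dy=-12->D; (7,10):dx=+9,dy=+1->C; (8,9):dx=-9,dy=-4->C; (8,10):dx=-1,dy=+9->D
  (9,10):dx=+8,dy=+13->C
Step 2: C = 22, D = 23, total pairs = 45.
Step 3: tau = (C - D)/(n(n-1)/2) = (22 - 23)/45 = -0.022222.
Step 4: Exact two-sided p-value (enumerate n! = 3628800 permutations of y under H0): p = 1.000000.
Step 5: alpha = 0.1. fail to reject H0.

tau_b = -0.0222 (C=22, D=23), p = 1.000000, fail to reject H0.


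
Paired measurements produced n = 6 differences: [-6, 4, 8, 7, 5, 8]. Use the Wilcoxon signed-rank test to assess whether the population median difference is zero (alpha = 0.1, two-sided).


Step 1: Drop any zero differences (none here) and take |d_i|.
|d| = [6, 4, 8, 7, 5, 8]
Step 2: Midrank |d_i| (ties get averaged ranks).
ranks: |6|->3, |4|->1, |8|->5.5, |7|->4, |5|->2, |8|->5.5
Step 3: Attach original signs; sum ranks with positive sign and with negative sign.
W+ = 1 + 5.5 + 4 + 2 + 5.5 = 18
W- = 3 = 3
(Check: W+ + W- = 21 should equal n(n+1)/2 = 21.)
Step 4: Test statistic W = min(W+, W-) = 3.
Step 5: Ties in |d|, so use the tie-corrected normal approximation.
        E[W] = n(n+1)/4 = 6*7/4 = 10.5.
        Tie groups: |d|=8 (t=2); sum(t^3 - t) = 6.
        Var[W] = n(n+1)(2n+1)/24 - sum(t^3-t)/48 = 546/24 - 6/48 = 22.625.
        z = (W - E[W]) / sqrt(Var[W]) = (3 - 10.5) / 4.7566 = -1.5768.
        Two-sided p = 2*Phi(z) = 0.114850.
Step 6: alpha = 0.1. fail to reject H0.

W+ = 18, W- = 3, W = min = 3, p = 0.114850, fail to reject H0.


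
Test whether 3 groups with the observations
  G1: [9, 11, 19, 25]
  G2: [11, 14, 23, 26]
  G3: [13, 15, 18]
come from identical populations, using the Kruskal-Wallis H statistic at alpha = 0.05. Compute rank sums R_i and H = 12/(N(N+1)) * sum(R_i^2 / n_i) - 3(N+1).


Step 1: Combine all N = 11 observations and assign midranks.
sorted (value, group, rank): (9,G1,1), (11,G1,2.5), (11,G2,2.5), (13,G3,4), (14,G2,5), (15,G3,6), (18,G3,7), (19,G1,8), (23,G2,9), (25,G1,10), (26,G2,11)
Step 2: Sum ranks within each group.
R_1 = 21.5 (n_1 = 4)
R_2 = 27.5 (n_2 = 4)
R_3 = 17 (n_3 = 3)
Step 3: H = 12/(N(N+1)) * sum(R_i^2/n_i) - 3(N+1)
     = 12/(11*12) * (21.5^2/4 + 27.5^2/4 + 17^2/3) - 3*12
     = 0.090909 * 400.958 - 36
     = 0.450758.
Step 4: Ties present; correction factor C = 1 - 6/(11^3 - 11) = 0.995455. Corrected H = 0.450758 / 0.995455 = 0.452816.
Step 5: Under H0, H ~ chi^2(2); p-value = 0.797393.
Step 6: alpha = 0.05. fail to reject H0.

H = 0.4528, df = 2, p = 0.797393, fail to reject H0.


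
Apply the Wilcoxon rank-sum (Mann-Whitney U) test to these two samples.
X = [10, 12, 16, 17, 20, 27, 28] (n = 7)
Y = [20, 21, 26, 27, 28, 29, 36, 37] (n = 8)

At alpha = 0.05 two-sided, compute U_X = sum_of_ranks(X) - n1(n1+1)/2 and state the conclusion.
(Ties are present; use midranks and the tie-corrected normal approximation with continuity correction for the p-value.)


Step 1: Combine and sort all 15 observations; assign midranks.
sorted (value, group): (10,X), (12,X), (16,X), (17,X), (20,X), (20,Y), (21,Y), (26,Y), (27,X), (27,Y), (28,X), (28,Y), (29,Y), (36,Y), (37,Y)
ranks: 10->1, 12->2, 16->3, 17->4, 20->5.5, 20->5.5, 21->7, 26->8, 27->9.5, 27->9.5, 28->11.5, 28->11.5, 29->13, 36->14, 37->15
Step 2: Rank sum for X: R1 = 1 + 2 + 3 + 4 + 5.5 + 9.5 + 11.5 = 36.5.
Step 3: U_X = R1 - n1(n1+1)/2 = 36.5 - 7*8/2 = 36.5 - 28 = 8.5.
       U_Y = n1*n2 - U_X = 56 - 8.5 = 47.5.
Step 4: Ties are present, so use the tie-corrected normal approximation (with continuity correction) for the p-value.
Step 5: p-value = 0.027473; compare to alpha = 0.05. reject H0.

U_X = 8.5, p = 0.027473, reject H0 at alpha = 0.05.


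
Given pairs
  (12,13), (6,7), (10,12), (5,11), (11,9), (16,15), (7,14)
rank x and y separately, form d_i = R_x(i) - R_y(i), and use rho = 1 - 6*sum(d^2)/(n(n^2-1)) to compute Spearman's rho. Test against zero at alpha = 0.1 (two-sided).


Step 1: Rank x and y separately (midranks; no ties here).
rank(x): 12->6, 6->2, 10->4, 5->1, 11->5, 16->7, 7->3
rank(y): 13->5, 7->1, 12->4, 11->3, 9->2, 15->7, 14->6
Step 2: d_i = R_x(i) - R_y(i); compute d_i^2.
  (6-5)^2=1, (2-1)^2=1, (4-4)^2=0, (1-3)^2=4, (5-2)^2=9, (7-7)^2=0, (3-6)^2=9
sum(d^2) = 24.
Step 3: rho = 1 - 6*24 / (7*(7^2 - 1)) = 1 - 144/336 = 0.571429.
Step 4: Under H0, t = rho * sqrt((n-2)/(1-rho^2)) = 1.5570 ~ t(5).
Step 5: Two-sided p-value from the t-distribution with 5 df = 0.180202.
Step 6: alpha = 0.1. fail to reject H0.

rho = 0.5714, p = 0.180202, fail to reject H0 at alpha = 0.1.


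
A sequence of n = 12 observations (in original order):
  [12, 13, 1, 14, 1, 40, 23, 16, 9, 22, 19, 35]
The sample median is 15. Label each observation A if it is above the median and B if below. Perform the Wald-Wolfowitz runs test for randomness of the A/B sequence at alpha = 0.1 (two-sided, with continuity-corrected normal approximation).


Step 1: Compute median = 15; label A = above, B = below.
Labels in order: BBBBBAAABAAA  (n_A = 6, n_B = 6)
Step 2: Count runs R = 4.
Step 3: Under H0 (random ordering), E[R] = 2*n_A*n_B/(n_A+n_B) + 1 = 2*6*6/12 + 1 = 7.0000.
        Var[R] = 2*n_A*n_B*(2*n_A*n_B - n_A - n_B) / ((n_A+n_B)^2 * (n_A+n_B-1)) = 4320/1584 = 2.7273.
        SD[R] = 1.6514.
Step 4: Continuity-corrected z = (R + 0.5 - E[R]) / SD[R] = (4 + 0.5 - 7.0000) / 1.6514 = -1.5138.
Step 5: Two-sided p-value via normal approximation = 2*(1 - Phi(|z|)) = 0.130070.
Step 6: alpha = 0.1. fail to reject H0.

R = 4, z = -1.5138, p = 0.130070, fail to reject H0.


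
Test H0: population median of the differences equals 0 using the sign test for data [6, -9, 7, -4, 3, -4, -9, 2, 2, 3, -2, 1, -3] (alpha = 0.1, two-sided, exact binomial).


Step 1: Discard zero differences. Original n = 13; n_eff = number of nonzero differences = 13.
Nonzero differences (with sign): +6, -9, +7, -4, +3, -4, -9, +2, +2, +3, -2, +1, -3
Step 2: Count signs: positive = 7, negative = 6.
Step 3: Under H0: P(positive) = 0.5, so the number of positives S ~ Bin(13, 0.5).
Step 4: Two-sided exact p-value = sum of Bin(13,0.5) probabilities at or below the observed probability = 1.000000.
Step 5: alpha = 0.1. fail to reject H0.

n_eff = 13, pos = 7, neg = 6, p = 1.000000, fail to reject H0.


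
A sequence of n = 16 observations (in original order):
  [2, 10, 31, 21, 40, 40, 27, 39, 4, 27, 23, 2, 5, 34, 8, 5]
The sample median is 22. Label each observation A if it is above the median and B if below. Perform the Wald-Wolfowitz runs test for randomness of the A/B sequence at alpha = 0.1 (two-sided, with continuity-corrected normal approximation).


Step 1: Compute median = 22; label A = above, B = below.
Labels in order: BBABAAAABAABBABB  (n_A = 8, n_B = 8)
Step 2: Count runs R = 9.
Step 3: Under H0 (random ordering), E[R] = 2*n_A*n_B/(n_A+n_B) + 1 = 2*8*8/16 + 1 = 9.0000.
        Var[R] = 2*n_A*n_B*(2*n_A*n_B - n_A - n_B) / ((n_A+n_B)^2 * (n_A+n_B-1)) = 14336/3840 = 3.7333.
        SD[R] = 1.9322.
Step 4: R = E[R], so z = 0 with no continuity correction.
Step 5: Two-sided p-value via normal approximation = 2*(1 - Phi(|z|)) = 1.000000.
Step 6: alpha = 0.1. fail to reject H0.

R = 9, z = 0.0000, p = 1.000000, fail to reject H0.


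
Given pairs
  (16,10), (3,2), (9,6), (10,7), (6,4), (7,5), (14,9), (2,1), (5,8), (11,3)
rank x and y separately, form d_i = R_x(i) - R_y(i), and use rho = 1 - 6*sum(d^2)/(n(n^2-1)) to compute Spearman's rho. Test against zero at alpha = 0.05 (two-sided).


Step 1: Rank x and y separately (midranks; no ties here).
rank(x): 16->10, 3->2, 9->6, 10->7, 6->4, 7->5, 14->9, 2->1, 5->3, 11->8
rank(y): 10->10, 2->2, 6->6, 7->7, 4->4, 5->5, 9->9, 1->1, 8->8, 3->3
Step 2: d_i = R_x(i) - R_y(i); compute d_i^2.
  (10-10)^2=0, (2-2)^2=0, (6-6)^2=0, (7-7)^2=0, (4-4)^2=0, (5-5)^2=0, (9-9)^2=0, (1-1)^2=0, (3-8)^2=25, (8-3)^2=25
sum(d^2) = 50.
Step 3: rho = 1 - 6*50 / (10*(10^2 - 1)) = 1 - 300/990 = 0.696970.
Step 4: Under H0, t = rho * sqrt((n-2)/(1-rho^2)) = 2.7490 ~ t(8).
Step 5: Two-sided p-value from the t-distribution with 8 df = 0.025097.
Step 6: alpha = 0.05. reject H0.

rho = 0.6970, p = 0.025097, reject H0 at alpha = 0.05.


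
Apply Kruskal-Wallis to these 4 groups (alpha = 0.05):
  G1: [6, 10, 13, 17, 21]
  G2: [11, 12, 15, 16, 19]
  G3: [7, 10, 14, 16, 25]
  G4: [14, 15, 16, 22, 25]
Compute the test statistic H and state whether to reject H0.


Step 1: Combine all N = 20 observations and assign midranks.
sorted (value, group, rank): (6,G1,1), (7,G3,2), (10,G1,3.5), (10,G3,3.5), (11,G2,5), (12,G2,6), (13,G1,7), (14,G3,8.5), (14,G4,8.5), (15,G2,10.5), (15,G4,10.5), (16,G2,13), (16,G3,13), (16,G4,13), (17,G1,15), (19,G2,16), (21,G1,17), (22,G4,18), (25,G3,19.5), (25,G4,19.5)
Step 2: Sum ranks within each group.
R_1 = 43.5 (n_1 = 5)
R_2 = 50.5 (n_2 = 5)
R_3 = 46.5 (n_3 = 5)
R_4 = 69.5 (n_4 = 5)
Step 3: H = 12/(N(N+1)) * sum(R_i^2/n_i) - 3(N+1)
     = 12/(20*21) * (43.5^2/5 + 50.5^2/5 + 46.5^2/5 + 69.5^2/5) - 3*21
     = 0.028571 * 2287 - 63
     = 2.342857.
Step 4: Ties present; correction factor C = 1 - 48/(20^3 - 20) = 0.993985. Corrected H = 2.342857 / 0.993985 = 2.357035.
Step 5: Under H0, H ~ chi^2(3); p-value = 0.501683.
Step 6: alpha = 0.05. fail to reject H0.

H = 2.3570, df = 3, p = 0.501683, fail to reject H0.


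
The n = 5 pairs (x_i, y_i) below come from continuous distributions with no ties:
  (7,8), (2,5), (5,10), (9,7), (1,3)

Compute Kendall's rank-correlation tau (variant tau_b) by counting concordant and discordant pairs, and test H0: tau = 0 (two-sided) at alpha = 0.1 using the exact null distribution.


Step 1: Enumerate the 10 unordered pairs (i,j) with i<j and classify each by sign(x_j-x_i) * sign(y_j-y_i).
  (1,2):dx=-5,dy=-3->C; (1,3):dx=-2,dy=+2->D; (1,4):dx=+2,dy=-1->D; (1,5):dx=-6,dy=-5->C
  (2,3):dx=+3,dy=+5->C; (2,4):dx=+7,dy=+2->C; (2,5):dx=-1,dy=-2->C; (3,4):dx=+4,dy=-3->D
  (3,5):dx=-4,dy=-7->C; (4,5):dx=-8,dy=-4->C
Step 2: C = 7, D = 3, total pairs = 10.
Step 3: tau = (C - D)/(n(n-1)/2) = (7 - 3)/10 = 0.400000.
Step 4: Exact two-sided p-value (enumerate n! = 120 permutations of y under H0): p = 0.483333.
Step 5: alpha = 0.1. fail to reject H0.

tau_b = 0.4000 (C=7, D=3), p = 0.483333, fail to reject H0.


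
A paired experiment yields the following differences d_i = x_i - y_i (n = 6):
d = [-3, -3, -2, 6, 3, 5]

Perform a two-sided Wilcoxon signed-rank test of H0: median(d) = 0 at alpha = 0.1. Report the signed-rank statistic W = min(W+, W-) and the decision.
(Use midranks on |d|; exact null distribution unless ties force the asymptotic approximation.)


Step 1: Drop any zero differences (none here) and take |d_i|.
|d| = [3, 3, 2, 6, 3, 5]
Step 2: Midrank |d_i| (ties get averaged ranks).
ranks: |3|->3, |3|->3, |2|->1, |6|->6, |3|->3, |5|->5
Step 3: Attach original signs; sum ranks with positive sign and with negative sign.
W+ = 6 + 3 + 5 = 14
W- = 3 + 3 + 1 = 7
(Check: W+ + W- = 21 should equal n(n+1)/2 = 21.)
Step 4: Test statistic W = min(W+, W-) = 7.
Step 5: Ties in |d|, so use the tie-corrected normal approximation.
        E[W] = n(n+1)/4 = 6*7/4 = 10.5.
        Tie groups: |d|=3 (t=3); sum(t^3 - t) = 24.
        Var[W] = n(n+1)(2n+1)/24 - sum(t^3-t)/48 = 546/24 - 24/48 = 22.25.
        z = (W - E[W]) / sqrt(Var[W]) = (7 - 10.5) / 4.7170 = -0.7420.
        Two-sided p = 2*Phi(z) = 0.458088.
Step 6: alpha = 0.1. fail to reject H0.

W+ = 14, W- = 7, W = min = 7, p = 0.458088, fail to reject H0.


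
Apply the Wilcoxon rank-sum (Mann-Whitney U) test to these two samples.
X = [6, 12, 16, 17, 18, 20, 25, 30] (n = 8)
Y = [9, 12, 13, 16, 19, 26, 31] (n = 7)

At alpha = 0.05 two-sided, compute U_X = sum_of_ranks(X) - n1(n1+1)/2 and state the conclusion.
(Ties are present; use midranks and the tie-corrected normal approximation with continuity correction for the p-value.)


Step 1: Combine and sort all 15 observations; assign midranks.
sorted (value, group): (6,X), (9,Y), (12,X), (12,Y), (13,Y), (16,X), (16,Y), (17,X), (18,X), (19,Y), (20,X), (25,X), (26,Y), (30,X), (31,Y)
ranks: 6->1, 9->2, 12->3.5, 12->3.5, 13->5, 16->6.5, 16->6.5, 17->8, 18->9, 19->10, 20->11, 25->12, 26->13, 30->14, 31->15
Step 2: Rank sum for X: R1 = 1 + 3.5 + 6.5 + 8 + 9 + 11 + 12 + 14 = 65.
Step 3: U_X = R1 - n1(n1+1)/2 = 65 - 8*9/2 = 65 - 36 = 29.
       U_Y = n1*n2 - U_X = 56 - 29 = 27.
Step 4: Ties are present, so use the tie-corrected normal approximation (with continuity correction) for the p-value.
Step 5: p-value = 0.953775; compare to alpha = 0.05. fail to reject H0.

U_X = 29, p = 0.953775, fail to reject H0 at alpha = 0.05.


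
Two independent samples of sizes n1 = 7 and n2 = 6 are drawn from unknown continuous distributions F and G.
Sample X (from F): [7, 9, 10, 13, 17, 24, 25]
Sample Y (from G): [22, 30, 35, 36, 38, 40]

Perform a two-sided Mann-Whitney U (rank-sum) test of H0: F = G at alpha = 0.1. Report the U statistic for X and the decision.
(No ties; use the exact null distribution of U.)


Step 1: Combine and sort all 13 observations; assign midranks.
sorted (value, group): (7,X), (9,X), (10,X), (13,X), (17,X), (22,Y), (24,X), (25,X), (30,Y), (35,Y), (36,Y), (38,Y), (40,Y)
ranks: 7->1, 9->2, 10->3, 13->4, 17->5, 22->6, 24->7, 25->8, 30->9, 35->10, 36->11, 38->12, 40->13
Step 2: Rank sum for X: R1 = 1 + 2 + 3 + 4 + 5 + 7 + 8 = 30.
Step 3: U_X = R1 - n1(n1+1)/2 = 30 - 7*8/2 = 30 - 28 = 2.
       U_Y = n1*n2 - U_X = 42 - 2 = 40.
Step 4: No ties, so the exact null distribution of U (based on enumerating the C(13,7) = 1716 equally likely rank assignments) gives the two-sided p-value.
Step 5: p-value = 0.004662; compare to alpha = 0.1. reject H0.

U_X = 2, p = 0.004662, reject H0 at alpha = 0.1.


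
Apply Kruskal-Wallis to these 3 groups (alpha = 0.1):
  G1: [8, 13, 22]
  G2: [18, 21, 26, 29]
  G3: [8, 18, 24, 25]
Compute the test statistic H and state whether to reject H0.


Step 1: Combine all N = 11 observations and assign midranks.
sorted (value, group, rank): (8,G1,1.5), (8,G3,1.5), (13,G1,3), (18,G2,4.5), (18,G3,4.5), (21,G2,6), (22,G1,7), (24,G3,8), (25,G3,9), (26,G2,10), (29,G2,11)
Step 2: Sum ranks within each group.
R_1 = 11.5 (n_1 = 3)
R_2 = 31.5 (n_2 = 4)
R_3 = 23 (n_3 = 4)
Step 3: H = 12/(N(N+1)) * sum(R_i^2/n_i) - 3(N+1)
     = 12/(11*12) * (11.5^2/3 + 31.5^2/4 + 23^2/4) - 3*12
     = 0.090909 * 424.396 - 36
     = 2.581439.
Step 4: Ties present; correction factor C = 1 - 12/(11^3 - 11) = 0.990909. Corrected H = 2.581439 / 0.990909 = 2.605122.
Step 5: Under H0, H ~ chi^2(2); p-value = 0.271835.
Step 6: alpha = 0.1. fail to reject H0.

H = 2.6051, df = 2, p = 0.271835, fail to reject H0.


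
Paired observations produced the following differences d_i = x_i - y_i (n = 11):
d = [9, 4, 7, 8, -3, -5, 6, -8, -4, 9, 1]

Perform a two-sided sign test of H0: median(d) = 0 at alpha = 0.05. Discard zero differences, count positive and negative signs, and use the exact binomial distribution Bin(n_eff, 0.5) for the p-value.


Step 1: Discard zero differences. Original n = 11; n_eff = number of nonzero differences = 11.
Nonzero differences (with sign): +9, +4, +7, +8, -3, -5, +6, -8, -4, +9, +1
Step 2: Count signs: positive = 7, negative = 4.
Step 3: Under H0: P(positive) = 0.5, so the number of positives S ~ Bin(11, 0.5).
Step 4: Two-sided exact p-value = sum of Bin(11,0.5) probabilities at or below the observed probability = 0.548828.
Step 5: alpha = 0.05. fail to reject H0.

n_eff = 11, pos = 7, neg = 4, p = 0.548828, fail to reject H0.


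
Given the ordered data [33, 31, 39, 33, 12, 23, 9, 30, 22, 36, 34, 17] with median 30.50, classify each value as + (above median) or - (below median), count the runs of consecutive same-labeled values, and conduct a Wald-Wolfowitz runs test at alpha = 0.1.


Step 1: Compute median = 30.50; label A = above, B = below.
Labels in order: AAAABBBBBAAB  (n_A = 6, n_B = 6)
Step 2: Count runs R = 4.
Step 3: Under H0 (random ordering), E[R] = 2*n_A*n_B/(n_A+n_B) + 1 = 2*6*6/12 + 1 = 7.0000.
        Var[R] = 2*n_A*n_B*(2*n_A*n_B - n_A - n_B) / ((n_A+n_B)^2 * (n_A+n_B-1)) = 4320/1584 = 2.7273.
        SD[R] = 1.6514.
Step 4: Continuity-corrected z = (R + 0.5 - E[R]) / SD[R] = (4 + 0.5 - 7.0000) / 1.6514 = -1.5138.
Step 5: Two-sided p-value via normal approximation = 2*(1 - Phi(|z|)) = 0.130070.
Step 6: alpha = 0.1. fail to reject H0.

R = 4, z = -1.5138, p = 0.130070, fail to reject H0.


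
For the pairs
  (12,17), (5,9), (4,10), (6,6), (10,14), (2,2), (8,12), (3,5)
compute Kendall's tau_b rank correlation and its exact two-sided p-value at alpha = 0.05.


Step 1: Enumerate the 28 unordered pairs (i,j) with i<j and classify each by sign(x_j-x_i) * sign(y_j-y_i).
  (1,2):dx=-7,dy=-8->C; (1,3):dx=-8,dy=-7->C; (1,4):dx=-6,dy=-11->C; (1,5):dx=-2,dy=-3->C
  (1,6):dx=-10,dy=-15->C; (1,7):dx=-4,dy=-5->C; (1,8):dx=-9,dy=-12->C; (2,3):dx=-1,dy=+1->D
  (2,4):dx=+1,dy=-3->D; (2,5):dx=+5,dy=+5->C; (2,6):dx=-3,dy=-7->C; (2,7):dx=+3,dy=+3->C
  (2,8):dx=-2,dy=-4->C; (3,4):dx=+2,dy=-4->D; (3,5):dx=+6,dy=+4->C; (3,6):dx=-2,dy=-8->C
  (3,7):dx=+4,dy=+2->C; (3,8):dx=-1,dy=-5->C; (4,5):dx=+4,dy=+8->C; (4,6):dx=-4,dy=-4->C
  (4,7):dx=+2,dy=+6->C; (4,8):dx=-3,dy=-1->C; (5,6):dx=-8,dy=-12->C; (5,7):dx=-2,dy=-2->C
  (5,8):dx=-7,dy=-9->C; (6,7):dx=+6,dy=+10->C; (6,8):dx=+1,dy=+3->C; (7,8):dx=-5,dy=-7->C
Step 2: C = 25, D = 3, total pairs = 28.
Step 3: tau = (C - D)/(n(n-1)/2) = (25 - 3)/28 = 0.785714.
Step 4: Exact two-sided p-value (enumerate n! = 40320 permutations of y under H0): p = 0.005506.
Step 5: alpha = 0.05. reject H0.

tau_b = 0.7857 (C=25, D=3), p = 0.005506, reject H0.


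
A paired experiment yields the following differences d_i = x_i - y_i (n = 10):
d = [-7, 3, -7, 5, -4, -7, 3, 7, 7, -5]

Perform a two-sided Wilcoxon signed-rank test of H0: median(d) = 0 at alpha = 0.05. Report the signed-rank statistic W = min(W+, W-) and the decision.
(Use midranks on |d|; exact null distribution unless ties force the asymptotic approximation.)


Step 1: Drop any zero differences (none here) and take |d_i|.
|d| = [7, 3, 7, 5, 4, 7, 3, 7, 7, 5]
Step 2: Midrank |d_i| (ties get averaged ranks).
ranks: |7|->8, |3|->1.5, |7|->8, |5|->4.5, |4|->3, |7|->8, |3|->1.5, |7|->8, |7|->8, |5|->4.5
Step 3: Attach original signs; sum ranks with positive sign and with negative sign.
W+ = 1.5 + 4.5 + 1.5 + 8 + 8 = 23.5
W- = 8 + 8 + 3 + 8 + 4.5 = 31.5
(Check: W+ + W- = 55 should equal n(n+1)/2 = 55.)
Step 4: Test statistic W = min(W+, W-) = 23.5.
Step 5: Ties in |d|, so use the tie-corrected normal approximation.
        E[W] = n(n+1)/4 = 10*11/4 = 27.5.
        Tie groups: |d|=3 (t=2), |d|=5 (t=2), |d|=7 (t=5); sum(t^3 - t) = 132.
        Var[W] = n(n+1)(2n+1)/24 - sum(t^3-t)/48 = 2310/24 - 132/48 = 93.5.
        z = (W - E[W]) / sqrt(Var[W]) = (23.5 - 27.5) / 9.6695 = -0.4137.
        Two-sided p = 2*Phi(z) = 0.679116.
Step 6: alpha = 0.05. fail to reject H0.

W+ = 23.5, W- = 31.5, W = min = 23.5, p = 0.679116, fail to reject H0.


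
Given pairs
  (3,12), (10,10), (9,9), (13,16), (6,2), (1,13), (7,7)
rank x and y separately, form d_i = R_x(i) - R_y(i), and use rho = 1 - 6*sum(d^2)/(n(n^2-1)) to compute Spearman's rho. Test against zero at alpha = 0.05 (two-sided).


Step 1: Rank x and y separately (midranks; no ties here).
rank(x): 3->2, 10->6, 9->5, 13->7, 6->3, 1->1, 7->4
rank(y): 12->5, 10->4, 9->3, 16->7, 2->1, 13->6, 7->2
Step 2: d_i = R_x(i) - R_y(i); compute d_i^2.
  (2-5)^2=9, (6-4)^2=4, (5-3)^2=4, (7-7)^2=0, (3-1)^2=4, (1-6)^2=25, (4-2)^2=4
sum(d^2) = 50.
Step 3: rho = 1 - 6*50 / (7*(7^2 - 1)) = 1 - 300/336 = 0.107143.
Step 4: Under H0, t = rho * sqrt((n-2)/(1-rho^2)) = 0.2410 ~ t(5).
Step 5: Two-sided p-value from the t-distribution with 5 df = 0.819151.
Step 6: alpha = 0.05. fail to reject H0.

rho = 0.1071, p = 0.819151, fail to reject H0 at alpha = 0.05.


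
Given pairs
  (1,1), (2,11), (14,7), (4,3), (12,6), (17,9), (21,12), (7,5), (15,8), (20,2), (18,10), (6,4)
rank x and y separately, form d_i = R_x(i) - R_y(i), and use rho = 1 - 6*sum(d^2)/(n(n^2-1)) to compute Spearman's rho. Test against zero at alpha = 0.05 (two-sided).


Step 1: Rank x and y separately (midranks; no ties here).
rank(x): 1->1, 2->2, 14->7, 4->3, 12->6, 17->9, 21->12, 7->5, 15->8, 20->11, 18->10, 6->4
rank(y): 1->1, 11->11, 7->7, 3->3, 6->6, 9->9, 12->12, 5->5, 8->8, 2->2, 10->10, 4->4
Step 2: d_i = R_x(i) - R_y(i); compute d_i^2.
  (1-1)^2=0, (2-11)^2=81, (7-7)^2=0, (3-3)^2=0, (6-6)^2=0, (9-9)^2=0, (12-12)^2=0, (5-5)^2=0, (8-8)^2=0, (11-2)^2=81, (10-10)^2=0, (4-4)^2=0
sum(d^2) = 162.
Step 3: rho = 1 - 6*162 / (12*(12^2 - 1)) = 1 - 972/1716 = 0.433566.
Step 4: Under H0, t = rho * sqrt((n-2)/(1-rho^2)) = 1.5215 ~ t(10).
Step 5: Two-sided p-value from the t-distribution with 10 df = 0.159106.
Step 6: alpha = 0.05. fail to reject H0.

rho = 0.4336, p = 0.159106, fail to reject H0 at alpha = 0.05.


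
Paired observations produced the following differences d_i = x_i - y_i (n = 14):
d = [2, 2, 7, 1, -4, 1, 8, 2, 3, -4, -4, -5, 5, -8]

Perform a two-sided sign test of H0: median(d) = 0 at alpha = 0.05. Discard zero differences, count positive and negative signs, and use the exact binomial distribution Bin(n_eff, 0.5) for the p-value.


Step 1: Discard zero differences. Original n = 14; n_eff = number of nonzero differences = 14.
Nonzero differences (with sign): +2, +2, +7, +1, -4, +1, +8, +2, +3, -4, -4, -5, +5, -8
Step 2: Count signs: positive = 9, negative = 5.
Step 3: Under H0: P(positive) = 0.5, so the number of positives S ~ Bin(14, 0.5).
Step 4: Two-sided exact p-value = sum of Bin(14,0.5) probabilities at or below the observed probability = 0.423950.
Step 5: alpha = 0.05. fail to reject H0.

n_eff = 14, pos = 9, neg = 5, p = 0.423950, fail to reject H0.


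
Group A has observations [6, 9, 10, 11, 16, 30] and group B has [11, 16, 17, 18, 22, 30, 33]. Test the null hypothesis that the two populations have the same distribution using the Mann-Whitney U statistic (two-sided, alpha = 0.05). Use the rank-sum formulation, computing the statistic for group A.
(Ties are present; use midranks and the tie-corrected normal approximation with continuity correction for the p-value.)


Step 1: Combine and sort all 13 observations; assign midranks.
sorted (value, group): (6,X), (9,X), (10,X), (11,X), (11,Y), (16,X), (16,Y), (17,Y), (18,Y), (22,Y), (30,X), (30,Y), (33,Y)
ranks: 6->1, 9->2, 10->3, 11->4.5, 11->4.5, 16->6.5, 16->6.5, 17->8, 18->9, 22->10, 30->11.5, 30->11.5, 33->13
Step 2: Rank sum for X: R1 = 1 + 2 + 3 + 4.5 + 6.5 + 11.5 = 28.5.
Step 3: U_X = R1 - n1(n1+1)/2 = 28.5 - 6*7/2 = 28.5 - 21 = 7.5.
       U_Y = n1*n2 - U_X = 42 - 7.5 = 34.5.
Step 4: Ties are present, so use the tie-corrected normal approximation (with continuity correction) for the p-value.
Step 5: p-value = 0.062203; compare to alpha = 0.05. fail to reject H0.

U_X = 7.5, p = 0.062203, fail to reject H0 at alpha = 0.05.


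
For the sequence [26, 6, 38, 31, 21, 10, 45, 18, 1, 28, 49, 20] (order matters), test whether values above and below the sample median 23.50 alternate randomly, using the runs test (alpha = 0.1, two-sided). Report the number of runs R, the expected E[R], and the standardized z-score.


Step 1: Compute median = 23.50; label A = above, B = below.
Labels in order: ABAABBABBAAB  (n_A = 6, n_B = 6)
Step 2: Count runs R = 8.
Step 3: Under H0 (random ordering), E[R] = 2*n_A*n_B/(n_A+n_B) + 1 = 2*6*6/12 + 1 = 7.0000.
        Var[R] = 2*n_A*n_B*(2*n_A*n_B - n_A - n_B) / ((n_A+n_B)^2 * (n_A+n_B-1)) = 4320/1584 = 2.7273.
        SD[R] = 1.6514.
Step 4: Continuity-corrected z = (R - 0.5 - E[R]) / SD[R] = (8 - 0.5 - 7.0000) / 1.6514 = 0.3028.
Step 5: Two-sided p-value via normal approximation = 2*(1 - Phi(|z|)) = 0.762069.
Step 6: alpha = 0.1. fail to reject H0.

R = 8, z = 0.3028, p = 0.762069, fail to reject H0.


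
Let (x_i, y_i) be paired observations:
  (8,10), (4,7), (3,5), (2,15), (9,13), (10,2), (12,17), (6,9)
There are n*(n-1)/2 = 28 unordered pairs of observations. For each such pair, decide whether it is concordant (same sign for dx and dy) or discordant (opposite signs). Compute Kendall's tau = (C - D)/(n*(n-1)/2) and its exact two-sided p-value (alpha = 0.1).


Step 1: Enumerate the 28 unordered pairs (i,j) with i<j and classify each by sign(x_j-x_i) * sign(y_j-y_i).
  (1,2):dx=-4,dy=-3->C; (1,3):dx=-5,dy=-5->C; (1,4):dx=-6,dy=+5->D; (1,5):dx=+1,dy=+3->C
  (1,6):dx=+2,dy=-8->D; (1,7):dx=+4,dy=+7->C; (1,8):dx=-2,dy=-1->C; (2,3):dx=-1,dy=-2->C
  (2,4):dx=-2,dy=+8->D; (2,5):dx=+5,dy=+6->C; (2,6):dx=+6,dy=-5->D; (2,7):dx=+8,dy=+10->C
  (2,8):dx=+2,dy=+2->C; (3,4):dx=-1,dy=+10->D; (3,5):dx=+6,dy=+8->C; (3,6):dx=+7,dy=-3->D
  (3,7):dx=+9,dy=+12->C; (3,8):dx=+3,dy=+4->C; (4,5):dx=+7,dy=-2->D; (4,6):dx=+8,dy=-13->D
  (4,7):dx=+10,dy=+2->C; (4,8):dx=+4,dy=-6->D; (5,6):dx=+1,dy=-11->D; (5,7):dx=+3,dy=+4->C
  (5,8):dx=-3,dy=-4->C; (6,7):dx=+2,dy=+15->C; (6,8):dx=-4,dy=+7->D; (7,8):dx=-6,dy=-8->C
Step 2: C = 17, D = 11, total pairs = 28.
Step 3: tau = (C - D)/(n(n-1)/2) = (17 - 11)/28 = 0.214286.
Step 4: Exact two-sided p-value (enumerate n! = 40320 permutations of y under H0): p = 0.548413.
Step 5: alpha = 0.1. fail to reject H0.

tau_b = 0.2143 (C=17, D=11), p = 0.548413, fail to reject H0.


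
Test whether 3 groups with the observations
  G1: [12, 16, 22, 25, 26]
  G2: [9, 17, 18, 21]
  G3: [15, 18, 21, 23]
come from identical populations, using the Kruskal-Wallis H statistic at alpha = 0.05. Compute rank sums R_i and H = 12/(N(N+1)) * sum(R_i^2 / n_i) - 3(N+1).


Step 1: Combine all N = 13 observations and assign midranks.
sorted (value, group, rank): (9,G2,1), (12,G1,2), (15,G3,3), (16,G1,4), (17,G2,5), (18,G2,6.5), (18,G3,6.5), (21,G2,8.5), (21,G3,8.5), (22,G1,10), (23,G3,11), (25,G1,12), (26,G1,13)
Step 2: Sum ranks within each group.
R_1 = 41 (n_1 = 5)
R_2 = 21 (n_2 = 4)
R_3 = 29 (n_3 = 4)
Step 3: H = 12/(N(N+1)) * sum(R_i^2/n_i) - 3(N+1)
     = 12/(13*14) * (41^2/5 + 21^2/4 + 29^2/4) - 3*14
     = 0.065934 * 656.7 - 42
     = 1.298901.
Step 4: Ties present; correction factor C = 1 - 12/(13^3 - 13) = 0.994505. Corrected H = 1.298901 / 0.994505 = 1.306077.
Step 5: Under H0, H ~ chi^2(2); p-value = 0.520462.
Step 6: alpha = 0.05. fail to reject H0.

H = 1.3061, df = 2, p = 0.520462, fail to reject H0.


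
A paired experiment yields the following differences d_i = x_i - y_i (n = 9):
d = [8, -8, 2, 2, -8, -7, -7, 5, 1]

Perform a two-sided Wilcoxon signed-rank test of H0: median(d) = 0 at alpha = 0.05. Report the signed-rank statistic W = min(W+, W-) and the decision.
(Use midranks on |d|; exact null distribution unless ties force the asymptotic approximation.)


Step 1: Drop any zero differences (none here) and take |d_i|.
|d| = [8, 8, 2, 2, 8, 7, 7, 5, 1]
Step 2: Midrank |d_i| (ties get averaged ranks).
ranks: |8|->8, |8|->8, |2|->2.5, |2|->2.5, |8|->8, |7|->5.5, |7|->5.5, |5|->4, |1|->1
Step 3: Attach original signs; sum ranks with positive sign and with negative sign.
W+ = 8 + 2.5 + 2.5 + 4 + 1 = 18
W- = 8 + 8 + 5.5 + 5.5 = 27
(Check: W+ + W- = 45 should equal n(n+1)/2 = 45.)
Step 4: Test statistic W = min(W+, W-) = 18.
Step 5: Ties in |d|, so use the tie-corrected normal approximation.
        E[W] = n(n+1)/4 = 9*10/4 = 22.5.
        Tie groups: |d|=2 (t=2), |d|=7 (t=2), |d|=8 (t=3); sum(t^3 - t) = 36.
        Var[W] = n(n+1)(2n+1)/24 - sum(t^3-t)/48 = 1710/24 - 36/48 = 70.5.
        z = (W - E[W]) / sqrt(Var[W]) = (18 - 22.5) / 8.3964 = -0.5359.
        Two-sided p = 2*Phi(z) = 0.591998.
Step 6: alpha = 0.05. fail to reject H0.

W+ = 18, W- = 27, W = min = 18, p = 0.591998, fail to reject H0.


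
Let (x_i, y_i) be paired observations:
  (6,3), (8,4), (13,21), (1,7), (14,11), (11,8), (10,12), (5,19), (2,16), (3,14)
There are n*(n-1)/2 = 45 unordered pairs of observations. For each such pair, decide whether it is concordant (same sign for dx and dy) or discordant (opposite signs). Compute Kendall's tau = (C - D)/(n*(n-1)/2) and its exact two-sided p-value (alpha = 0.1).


Step 1: Enumerate the 45 unordered pairs (i,j) with i<j and classify each by sign(x_j-x_i) * sign(y_j-y_i).
  (1,2):dx=+2,dy=+1->C; (1,3):dx=+7,dy=+18->C; (1,4):dx=-5,dy=+4->D; (1,5):dx=+8,dy=+8->C
  (1,6):dx=+5,dy=+5->C; (1,7):dx=+4,dy=+9->C; (1,8):dx=-1,dy=+16->D; (1,9):dx=-4,dy=+13->D
  (1,10):dx=-3,dy=+11->D; (2,3):dx=+5,dy=+17->C; (2,4):dx=-7,dy=+3->D; (2,5):dx=+6,dy=+7->C
  (2,6):dx=+3,dy=+4->C; (2,7):dx=+2,dy=+8->C; (2,8):dx=-3,dy=+15->D; (2,9):dx=-6,dy=+12->D
  (2,10):dx=-5,dy=+10->D; (3,4):dx=-12,dy=-14->C; (3,5):dx=+1,dy=-10->D; (3,6):dx=-2,dy=-13->C
  (3,7):dx=-3,dy=-9->C; (3,8):dx=-8,dy=-2->C; (3,9):dx=-11,dy=-5->C; (3,10):dx=-10,dy=-7->C
  (4,5):dx=+13,dy=+4->C; (4,6):dx=+10,dy=+1->C; (4,7):dx=+9,dy=+5->C; (4,8):dx=+4,dy=+12->C
  (4,9):dx=+1,dy=+9->C; (4,10):dx=+2,dy=+7->C; (5,6):dx=-3,dy=-3->C; (5,7):dx=-4,dy=+1->D
  (5,8):dx=-9,dy=+8->D; (5,9):dx=-12,dy=+5->D; (5,10):dx=-11,dy=+3->D; (6,7):dx=-1,dy=+4->D
  (6,8):dx=-6,dy=+11->D; (6,9):dx=-9,dy=+8->D; (6,10):dx=-8,dy=+6->D; (7,8):dx=-5,dy=+7->D
  (7,9):dx=-8,dy=+4->D; (7,10):dx=-7,dy=+2->D; (8,9):dx=-3,dy=-3->C; (8,10):dx=-2,dy=-5->C
  (9,10):dx=+1,dy=-2->D
Step 2: C = 24, D = 21, total pairs = 45.
Step 3: tau = (C - D)/(n(n-1)/2) = (24 - 21)/45 = 0.066667.
Step 4: Exact two-sided p-value (enumerate n! = 3628800 permutations of y under H0): p = 0.861801.
Step 5: alpha = 0.1. fail to reject H0.

tau_b = 0.0667 (C=24, D=21), p = 0.861801, fail to reject H0.


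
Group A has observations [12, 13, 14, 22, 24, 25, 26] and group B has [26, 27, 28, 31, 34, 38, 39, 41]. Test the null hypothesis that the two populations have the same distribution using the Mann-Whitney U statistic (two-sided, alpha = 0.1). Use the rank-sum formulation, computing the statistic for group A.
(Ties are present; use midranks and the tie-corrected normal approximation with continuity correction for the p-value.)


Step 1: Combine and sort all 15 observations; assign midranks.
sorted (value, group): (12,X), (13,X), (14,X), (22,X), (24,X), (25,X), (26,X), (26,Y), (27,Y), (28,Y), (31,Y), (34,Y), (38,Y), (39,Y), (41,Y)
ranks: 12->1, 13->2, 14->3, 22->4, 24->5, 25->6, 26->7.5, 26->7.5, 27->9, 28->10, 31->11, 34->12, 38->13, 39->14, 41->15
Step 2: Rank sum for X: R1 = 1 + 2 + 3 + 4 + 5 + 6 + 7.5 = 28.5.
Step 3: U_X = R1 - n1(n1+1)/2 = 28.5 - 7*8/2 = 28.5 - 28 = 0.5.
       U_Y = n1*n2 - U_X = 56 - 0.5 = 55.5.
Step 4: Ties are present, so use the tie-corrected normal approximation (with continuity correction) for the p-value.
Step 5: p-value = 0.001763; compare to alpha = 0.1. reject H0.

U_X = 0.5, p = 0.001763, reject H0 at alpha = 0.1.


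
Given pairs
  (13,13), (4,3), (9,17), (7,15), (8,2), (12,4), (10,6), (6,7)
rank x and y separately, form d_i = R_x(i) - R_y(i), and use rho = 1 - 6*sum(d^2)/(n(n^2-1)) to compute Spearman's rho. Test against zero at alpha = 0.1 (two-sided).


Step 1: Rank x and y separately (midranks; no ties here).
rank(x): 13->8, 4->1, 9->5, 7->3, 8->4, 12->7, 10->6, 6->2
rank(y): 13->6, 3->2, 17->8, 15->7, 2->1, 4->3, 6->4, 7->5
Step 2: d_i = R_x(i) - R_y(i); compute d_i^2.
  (8-6)^2=4, (1-2)^2=1, (5-8)^2=9, (3-7)^2=16, (4-1)^2=9, (7-3)^2=16, (6-4)^2=4, (2-5)^2=9
sum(d^2) = 68.
Step 3: rho = 1 - 6*68 / (8*(8^2 - 1)) = 1 - 408/504 = 0.190476.
Step 4: Under H0, t = rho * sqrt((n-2)/(1-rho^2)) = 0.4753 ~ t(6).
Step 5: Two-sided p-value from the t-distribution with 6 df = 0.651401.
Step 6: alpha = 0.1. fail to reject H0.

rho = 0.1905, p = 0.651401, fail to reject H0 at alpha = 0.1.


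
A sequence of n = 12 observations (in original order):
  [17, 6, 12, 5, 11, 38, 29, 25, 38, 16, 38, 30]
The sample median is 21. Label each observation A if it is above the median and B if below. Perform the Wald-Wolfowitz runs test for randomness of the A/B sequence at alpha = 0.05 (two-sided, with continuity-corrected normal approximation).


Step 1: Compute median = 21; label A = above, B = below.
Labels in order: BBBBBAAAABAA  (n_A = 6, n_B = 6)
Step 2: Count runs R = 4.
Step 3: Under H0 (random ordering), E[R] = 2*n_A*n_B/(n_A+n_B) + 1 = 2*6*6/12 + 1 = 7.0000.
        Var[R] = 2*n_A*n_B*(2*n_A*n_B - n_A - n_B) / ((n_A+n_B)^2 * (n_A+n_B-1)) = 4320/1584 = 2.7273.
        SD[R] = 1.6514.
Step 4: Continuity-corrected z = (R + 0.5 - E[R]) / SD[R] = (4 + 0.5 - 7.0000) / 1.6514 = -1.5138.
Step 5: Two-sided p-value via normal approximation = 2*(1 - Phi(|z|)) = 0.130070.
Step 6: alpha = 0.05. fail to reject H0.

R = 4, z = -1.5138, p = 0.130070, fail to reject H0.


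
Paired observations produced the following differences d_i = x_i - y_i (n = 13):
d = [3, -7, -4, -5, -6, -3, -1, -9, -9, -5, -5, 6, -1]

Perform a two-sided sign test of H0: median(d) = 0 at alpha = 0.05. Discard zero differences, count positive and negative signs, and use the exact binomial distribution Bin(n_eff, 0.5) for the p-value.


Step 1: Discard zero differences. Original n = 13; n_eff = number of nonzero differences = 13.
Nonzero differences (with sign): +3, -7, -4, -5, -6, -3, -1, -9, -9, -5, -5, +6, -1
Step 2: Count signs: positive = 2, negative = 11.
Step 3: Under H0: P(positive) = 0.5, so the number of positives S ~ Bin(13, 0.5).
Step 4: Two-sided exact p-value = sum of Bin(13,0.5) probabilities at or below the observed probability = 0.022461.
Step 5: alpha = 0.05. reject H0.

n_eff = 13, pos = 2, neg = 11, p = 0.022461, reject H0.


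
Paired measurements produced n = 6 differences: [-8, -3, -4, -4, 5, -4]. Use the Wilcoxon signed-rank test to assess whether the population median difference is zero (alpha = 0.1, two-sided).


Step 1: Drop any zero differences (none here) and take |d_i|.
|d| = [8, 3, 4, 4, 5, 4]
Step 2: Midrank |d_i| (ties get averaged ranks).
ranks: |8|->6, |3|->1, |4|->3, |4|->3, |5|->5, |4|->3
Step 3: Attach original signs; sum ranks with positive sign and with negative sign.
W+ = 5 = 5
W- = 6 + 1 + 3 + 3 + 3 = 16
(Check: W+ + W- = 21 should equal n(n+1)/2 = 21.)
Step 4: Test statistic W = min(W+, W-) = 5.
Step 5: Ties in |d|, so use the tie-corrected normal approximation.
        E[W] = n(n+1)/4 = 6*7/4 = 10.5.
        Tie groups: |d|=4 (t=3); sum(t^3 - t) = 24.
        Var[W] = n(n+1)(2n+1)/24 - sum(t^3-t)/48 = 546/24 - 24/48 = 22.25.
        z = (W - E[W]) / sqrt(Var[W]) = (5 - 10.5) / 4.7170 = -1.1660.
        Two-sided p = 2*Phi(z) = 0.243615.
Step 6: alpha = 0.1. fail to reject H0.

W+ = 5, W- = 16, W = min = 5, p = 0.243615, fail to reject H0.


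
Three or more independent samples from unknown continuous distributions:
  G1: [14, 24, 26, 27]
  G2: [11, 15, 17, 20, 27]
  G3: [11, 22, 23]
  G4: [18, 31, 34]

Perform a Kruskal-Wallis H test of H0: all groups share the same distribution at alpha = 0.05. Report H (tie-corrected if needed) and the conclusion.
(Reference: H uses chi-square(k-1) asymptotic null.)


Step 1: Combine all N = 15 observations and assign midranks.
sorted (value, group, rank): (11,G2,1.5), (11,G3,1.5), (14,G1,3), (15,G2,4), (17,G2,5), (18,G4,6), (20,G2,7), (22,G3,8), (23,G3,9), (24,G1,10), (26,G1,11), (27,G1,12.5), (27,G2,12.5), (31,G4,14), (34,G4,15)
Step 2: Sum ranks within each group.
R_1 = 36.5 (n_1 = 4)
R_2 = 30 (n_2 = 5)
R_3 = 18.5 (n_3 = 3)
R_4 = 35 (n_4 = 3)
Step 3: H = 12/(N(N+1)) * sum(R_i^2/n_i) - 3(N+1)
     = 12/(15*16) * (36.5^2/4 + 30^2/5 + 18.5^2/3 + 35^2/3) - 3*16
     = 0.050000 * 1035.48 - 48
     = 3.773958.
Step 4: Ties present; correction factor C = 1 - 12/(15^3 - 15) = 0.996429. Corrected H = 3.773958 / 0.996429 = 3.787485.
Step 5: Under H0, H ~ chi^2(3); p-value = 0.285345.
Step 6: alpha = 0.05. fail to reject H0.

H = 3.7875, df = 3, p = 0.285345, fail to reject H0.


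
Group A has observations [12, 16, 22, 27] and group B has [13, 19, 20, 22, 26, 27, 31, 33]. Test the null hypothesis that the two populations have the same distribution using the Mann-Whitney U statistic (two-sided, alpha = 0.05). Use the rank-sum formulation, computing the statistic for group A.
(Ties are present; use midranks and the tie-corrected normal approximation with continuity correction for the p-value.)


Step 1: Combine and sort all 12 observations; assign midranks.
sorted (value, group): (12,X), (13,Y), (16,X), (19,Y), (20,Y), (22,X), (22,Y), (26,Y), (27,X), (27,Y), (31,Y), (33,Y)
ranks: 12->1, 13->2, 16->3, 19->4, 20->5, 22->6.5, 22->6.5, 26->8, 27->9.5, 27->9.5, 31->11, 33->12
Step 2: Rank sum for X: R1 = 1 + 3 + 6.5 + 9.5 = 20.
Step 3: U_X = R1 - n1(n1+1)/2 = 20 - 4*5/2 = 20 - 10 = 10.
       U_Y = n1*n2 - U_X = 32 - 10 = 22.
Step 4: Ties are present, so use the tie-corrected normal approximation (with continuity correction) for the p-value.
Step 5: p-value = 0.348547; compare to alpha = 0.05. fail to reject H0.

U_X = 10, p = 0.348547, fail to reject H0 at alpha = 0.05.


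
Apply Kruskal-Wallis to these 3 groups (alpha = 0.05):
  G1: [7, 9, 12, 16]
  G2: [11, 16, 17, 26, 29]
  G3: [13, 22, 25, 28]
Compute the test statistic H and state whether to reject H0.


Step 1: Combine all N = 13 observations and assign midranks.
sorted (value, group, rank): (7,G1,1), (9,G1,2), (11,G2,3), (12,G1,4), (13,G3,5), (16,G1,6.5), (16,G2,6.5), (17,G2,8), (22,G3,9), (25,G3,10), (26,G2,11), (28,G3,12), (29,G2,13)
Step 2: Sum ranks within each group.
R_1 = 13.5 (n_1 = 4)
R_2 = 41.5 (n_2 = 5)
R_3 = 36 (n_3 = 4)
Step 3: H = 12/(N(N+1)) * sum(R_i^2/n_i) - 3(N+1)
     = 12/(13*14) * (13.5^2/4 + 41.5^2/5 + 36^2/4) - 3*14
     = 0.065934 * 714.013 - 42
     = 5.077747.
Step 4: Ties present; correction factor C = 1 - 6/(13^3 - 13) = 0.997253. Corrected H = 5.077747 / 0.997253 = 5.091736.
Step 5: Under H0, H ~ chi^2(2); p-value = 0.078405.
Step 6: alpha = 0.05. fail to reject H0.

H = 5.0917, df = 2, p = 0.078405, fail to reject H0.


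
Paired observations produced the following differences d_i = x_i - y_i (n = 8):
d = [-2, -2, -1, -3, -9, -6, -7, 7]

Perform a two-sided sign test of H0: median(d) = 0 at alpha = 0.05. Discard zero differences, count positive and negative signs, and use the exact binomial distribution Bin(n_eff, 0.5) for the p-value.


Step 1: Discard zero differences. Original n = 8; n_eff = number of nonzero differences = 8.
Nonzero differences (with sign): -2, -2, -1, -3, -9, -6, -7, +7
Step 2: Count signs: positive = 1, negative = 7.
Step 3: Under H0: P(positive) = 0.5, so the number of positives S ~ Bin(8, 0.5).
Step 4: Two-sided exact p-value = sum of Bin(8,0.5) probabilities at or below the observed probability = 0.070312.
Step 5: alpha = 0.05. fail to reject H0.

n_eff = 8, pos = 1, neg = 7, p = 0.070312, fail to reject H0.
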